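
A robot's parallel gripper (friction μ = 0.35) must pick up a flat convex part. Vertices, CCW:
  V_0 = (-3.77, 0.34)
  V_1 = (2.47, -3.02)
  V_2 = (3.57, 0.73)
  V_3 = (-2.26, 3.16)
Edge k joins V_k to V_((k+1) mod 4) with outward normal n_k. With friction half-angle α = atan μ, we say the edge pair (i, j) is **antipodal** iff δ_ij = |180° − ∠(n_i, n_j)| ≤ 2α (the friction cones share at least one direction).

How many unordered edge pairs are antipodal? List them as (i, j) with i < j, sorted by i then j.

count = 2; pairs: (0,2), (1,3)

α = atan 0.35 = 19.29°;  2α = 38.58°
n_0 = (-0.4741, -0.8805)
n_1 = (+0.9596, -0.2815)
n_2 = (+0.3847, +0.9230)
n_3 = (-0.8816, +0.4720)
  (0,1): δ = 78.05°  ·
  (0,2): δ = 5.67°  ✓
  (0,3): δ = 90.13°  ·
  (1,2): δ = 96.28°  ·
  (1,3): δ = 11.82°  ✓
  (2,3): δ = 95.54°  ·
antipodal pairs: 2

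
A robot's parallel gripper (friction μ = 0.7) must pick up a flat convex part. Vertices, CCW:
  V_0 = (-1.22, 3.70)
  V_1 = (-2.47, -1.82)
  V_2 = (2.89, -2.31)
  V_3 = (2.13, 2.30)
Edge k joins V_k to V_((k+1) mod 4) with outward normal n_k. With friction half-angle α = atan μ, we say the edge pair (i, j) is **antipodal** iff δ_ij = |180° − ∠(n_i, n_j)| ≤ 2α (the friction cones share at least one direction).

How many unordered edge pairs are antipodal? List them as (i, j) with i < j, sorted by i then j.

count = 2; pairs: (0,2), (1,3)

α = atan 0.7 = 34.99°;  2α = 69.98°
n_0 = (-0.9753, +0.2209)
n_1 = (-0.0910, -0.9958)
n_2 = (+0.9867, +0.1627)
n_3 = (+0.3856, +0.9227)
  (0,1): δ = 82.46°  ·
  (0,2): δ = 22.12°  ✓
  (0,3): δ = 80.08°  ·
  (1,2): δ = 75.42°  ·
  (1,3): δ = 17.46°  ✓
  (2,3): δ = 122.04°  ·
antipodal pairs: 2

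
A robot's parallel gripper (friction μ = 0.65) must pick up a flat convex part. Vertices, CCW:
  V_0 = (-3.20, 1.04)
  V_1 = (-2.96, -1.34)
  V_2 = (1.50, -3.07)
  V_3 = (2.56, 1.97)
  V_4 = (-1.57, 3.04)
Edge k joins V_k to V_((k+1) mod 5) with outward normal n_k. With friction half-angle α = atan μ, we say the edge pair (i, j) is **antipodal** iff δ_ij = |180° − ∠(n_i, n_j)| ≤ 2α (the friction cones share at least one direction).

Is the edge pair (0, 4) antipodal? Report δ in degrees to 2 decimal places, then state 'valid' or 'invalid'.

α = atan 0.65 = 33.02°;  2α = 66.05°
edge 0: e_0 = (+0.24, -2.38);  n_0 = (-0.9950, -0.1003)
edge 4: e_4 = (-1.63, -2.00);  n_4 = (-0.7752, +0.6318)
∠(n_0, n_4) = 44.94°
δ = |180° − 44.94°| = 135.06°
135.06° > 2α = 66.05°  →  invalid

δ = 135.06°, invalid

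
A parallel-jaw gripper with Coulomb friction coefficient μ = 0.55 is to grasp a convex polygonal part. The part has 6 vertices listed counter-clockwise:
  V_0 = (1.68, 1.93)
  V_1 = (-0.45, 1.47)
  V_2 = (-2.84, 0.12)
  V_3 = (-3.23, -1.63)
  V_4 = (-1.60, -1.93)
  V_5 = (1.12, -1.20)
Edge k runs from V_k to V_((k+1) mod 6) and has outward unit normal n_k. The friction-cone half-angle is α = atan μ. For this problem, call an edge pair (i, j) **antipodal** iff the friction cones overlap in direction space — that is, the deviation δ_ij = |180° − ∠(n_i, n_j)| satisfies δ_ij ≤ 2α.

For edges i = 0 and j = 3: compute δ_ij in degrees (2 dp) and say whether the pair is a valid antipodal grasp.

δ = 22.62°, valid

α = atan 0.55 = 28.81°;  2α = 57.62°
edge 0: e_0 = (-2.13, -0.46);  n_0 = (-0.2111, +0.9775)
edge 3: e_3 = (+1.63, -0.30);  n_3 = (-0.1810, -0.9835)
∠(n_0, n_3) = 157.38°
δ = |180° − 157.38°| = 22.62°
22.62° ≤ 2α = 57.62°  →  valid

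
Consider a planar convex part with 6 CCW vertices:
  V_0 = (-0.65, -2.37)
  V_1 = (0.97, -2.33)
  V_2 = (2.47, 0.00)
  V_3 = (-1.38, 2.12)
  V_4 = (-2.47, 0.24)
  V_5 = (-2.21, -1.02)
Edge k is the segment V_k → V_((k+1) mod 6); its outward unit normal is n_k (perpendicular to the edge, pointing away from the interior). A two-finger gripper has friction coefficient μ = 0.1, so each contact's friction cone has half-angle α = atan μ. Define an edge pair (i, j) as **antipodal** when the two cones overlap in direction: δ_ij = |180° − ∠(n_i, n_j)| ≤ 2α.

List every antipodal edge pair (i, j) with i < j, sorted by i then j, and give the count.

α = atan 0.1 = 5.71°;  2α = 11.42°
n_0 = (+0.0247, -0.9997)
n_1 = (+0.8408, -0.5413)
n_2 = (+0.4824, +0.8760)
n_3 = (-0.8651, +0.5016)
n_4 = (-0.9794, -0.2021)
n_5 = (-0.6544, -0.7562)
  (0,1): δ = 124.19°  ·
  (0,2): δ = 30.25°  ·
  (0,3): δ = 58.48°  ·
  (0,4): δ = 100.24°  ·
  (0,5): δ = 137.71°  ·
  (1,2): δ = 86.07°  ·
  (1,3): δ = 2.67°  ✓
  (1,4): δ = 44.43°  ·
  (1,5): δ = 81.90°  ·
  (2,3): δ = 91.27°  ·
  (2,4): δ = 49.50°  ·
  (2,5): δ = 12.03°  ·
  (3,4): δ = 138.24°  ·
  (3,5): δ = 100.77°  ·
  (4,5): δ = 142.53°  ·
antipodal pairs: 1

count = 1; pairs: (1,3)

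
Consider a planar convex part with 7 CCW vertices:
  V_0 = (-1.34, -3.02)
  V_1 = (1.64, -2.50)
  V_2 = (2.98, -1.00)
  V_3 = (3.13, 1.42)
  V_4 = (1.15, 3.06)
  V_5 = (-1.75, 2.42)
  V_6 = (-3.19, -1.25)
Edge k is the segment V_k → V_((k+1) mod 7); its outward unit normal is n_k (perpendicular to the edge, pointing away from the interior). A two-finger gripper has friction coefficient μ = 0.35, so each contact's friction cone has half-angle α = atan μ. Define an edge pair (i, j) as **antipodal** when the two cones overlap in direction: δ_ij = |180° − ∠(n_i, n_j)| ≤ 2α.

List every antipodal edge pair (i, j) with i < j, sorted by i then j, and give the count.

count = 5; pairs: (0,4), (1,4), (1,5), (2,5), (3,6)

α = atan 0.35 = 19.29°;  2α = 38.58°
n_0 = (+0.1719, -0.9851)
n_1 = (+0.7458, -0.6662)
n_2 = (+0.9981, -0.0619)
n_3 = (+0.6379, +0.7701)
n_4 = (-0.2155, +0.9765)
n_5 = (-0.9309, +0.3653)
n_6 = (-0.6913, -0.7226)
  (0,1): δ = 141.67°  ·
  (0,2): δ = 103.45°  ·
  (0,3): δ = 49.53°  ·
  (0,4): δ = 2.55°  ✓
  (0,5): δ = 58.68°  ·
  (0,6): δ = 126.37°  ·
  (1,2): δ = 141.77°  ·
  (1,3): δ = 87.86°  ·
  (1,4): δ = 35.78°  ✓
  (1,5): δ = 20.35°  ✓
  (1,6): δ = 88.04°  ·
  (2,3): δ = 126.09°  ·
  (2,4): δ = 74.01°  ·
  (2,5): δ = 17.88°  ✓
  (2,6): δ = 49.81°  ·
  (3,4): δ = 127.92°  ·
  (3,5): δ = 71.79°  ·
  (3,6): δ = 4.10°  ✓
  (4,5): δ = 123.87°  ·
  (4,6): δ = 56.18°  ·
  (5,6): δ = 112.31°  ·
antipodal pairs: 5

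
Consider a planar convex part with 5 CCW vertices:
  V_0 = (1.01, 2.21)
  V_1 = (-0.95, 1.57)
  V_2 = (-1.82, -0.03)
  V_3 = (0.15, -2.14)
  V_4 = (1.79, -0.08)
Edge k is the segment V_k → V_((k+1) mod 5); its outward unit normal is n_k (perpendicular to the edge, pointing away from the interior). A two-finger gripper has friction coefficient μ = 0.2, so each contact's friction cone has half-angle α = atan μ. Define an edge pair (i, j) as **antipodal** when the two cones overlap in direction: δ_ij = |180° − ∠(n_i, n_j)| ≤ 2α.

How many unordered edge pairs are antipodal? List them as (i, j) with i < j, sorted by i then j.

α = atan 0.2 = 11.31°;  2α = 22.62°
n_0 = (-0.3104, +0.9506)
n_1 = (-0.8785, +0.4777)
n_2 = (-0.7309, -0.6824)
n_3 = (+0.7823, -0.6228)
n_4 = (+0.9466, +0.3224)
  (0,1): δ = 136.62°  ·
  (0,2): δ = 65.05°  ·
  (0,3): δ = 33.39°  ·
  (0,4): δ = 90.73°  ·
  (1,2): δ = 108.43°  ·
  (1,3): δ = 9.99°  ✓
  (1,4): δ = 47.34°  ·
  (2,3): δ = 81.56°  ·
  (2,4): δ = 24.23°  ·
  (3,4): δ = 122.67°  ·
antipodal pairs: 1

count = 1; pairs: (1,3)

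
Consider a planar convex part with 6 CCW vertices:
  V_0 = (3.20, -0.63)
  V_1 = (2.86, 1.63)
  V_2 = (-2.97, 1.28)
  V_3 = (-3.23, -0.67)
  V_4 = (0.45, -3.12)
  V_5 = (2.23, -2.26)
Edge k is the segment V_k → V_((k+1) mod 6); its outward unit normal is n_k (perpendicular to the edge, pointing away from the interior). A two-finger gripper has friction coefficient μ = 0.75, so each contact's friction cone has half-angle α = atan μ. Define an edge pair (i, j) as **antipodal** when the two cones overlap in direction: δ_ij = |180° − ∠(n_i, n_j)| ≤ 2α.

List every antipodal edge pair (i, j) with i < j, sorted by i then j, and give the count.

count = 7; pairs: (0,2), (0,3), (1,3), (1,4), (1,5), (2,4), (2,5)

α = atan 0.75 = 36.87°;  2α = 73.74°
n_0 = (+0.9889, +0.1488)
n_1 = (-0.0599, +0.9982)
n_2 = (-0.9912, +0.1322)
n_3 = (-0.5542, -0.8324)
n_4 = (+0.4350, -0.9004)
n_5 = (+0.8593, -0.5114)
  (0,1): δ = 95.12°  ·
  (0,2): δ = 16.15°  ✓
  (0,3): δ = 47.79°  ✓
  (0,4): δ = 107.23°  ·
  (0,5): δ = 140.69°  ·
  (1,2): δ = 101.03°  ·
  (1,3): δ = 37.09°  ✓
  (1,4): δ = 22.35°  ✓
  (1,5): δ = 55.81°  ✓
  (2,3): δ = 116.06°  ·
  (2,4): δ = 56.62°  ✓
  (2,5): δ = 23.16°  ✓
  (3,4): δ = 120.56°  ·
  (3,5): δ = 87.10°  ·
  (4,5): δ = 146.54°  ·
antipodal pairs: 7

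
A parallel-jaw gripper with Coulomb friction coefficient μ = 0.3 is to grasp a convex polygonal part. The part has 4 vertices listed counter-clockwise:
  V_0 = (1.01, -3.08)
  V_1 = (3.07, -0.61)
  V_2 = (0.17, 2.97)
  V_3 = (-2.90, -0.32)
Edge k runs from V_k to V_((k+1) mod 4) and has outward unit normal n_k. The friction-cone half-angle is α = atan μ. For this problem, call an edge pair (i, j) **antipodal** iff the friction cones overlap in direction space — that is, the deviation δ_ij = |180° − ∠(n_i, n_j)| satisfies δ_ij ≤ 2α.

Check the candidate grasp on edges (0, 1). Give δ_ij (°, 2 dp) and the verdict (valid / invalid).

δ = 101.16°, invalid

α = atan 0.3 = 16.70°;  2α = 33.40°
edge 0: e_0 = (+2.06, +2.47);  n_0 = (+0.7680, -0.6405)
edge 1: e_1 = (-2.90, +3.58);  n_1 = (+0.7770, +0.6294)
∠(n_0, n_1) = 78.84°
δ = |180° − 78.84°| = 101.16°
101.16° > 2α = 33.40°  →  invalid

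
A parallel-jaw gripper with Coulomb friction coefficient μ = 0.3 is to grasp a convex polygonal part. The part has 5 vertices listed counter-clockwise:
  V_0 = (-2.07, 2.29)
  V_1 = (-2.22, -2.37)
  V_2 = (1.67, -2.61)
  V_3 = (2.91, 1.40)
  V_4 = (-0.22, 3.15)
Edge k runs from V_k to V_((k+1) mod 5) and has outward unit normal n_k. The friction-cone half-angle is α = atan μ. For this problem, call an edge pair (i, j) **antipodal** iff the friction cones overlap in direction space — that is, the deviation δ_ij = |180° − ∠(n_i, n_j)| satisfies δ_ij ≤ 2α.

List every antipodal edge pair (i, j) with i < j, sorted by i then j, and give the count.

count = 3; pairs: (0,2), (1,3), (1,4)

α = atan 0.3 = 16.70°;  2α = 33.40°
n_0 = (-0.9995, +0.0322)
n_1 = (-0.0616, -0.9981)
n_2 = (+0.9554, -0.2954)
n_3 = (+0.4880, +0.8728)
n_4 = (-0.4215, +0.9068)
  (0,1): δ = 91.69°  ·
  (0,2): δ = 15.34°  ✓
  (0,3): δ = 62.63°  ·
  (0,4): δ = 116.78°  ·
  (1,2): δ = 103.65°  ·
  (1,3): δ = 25.68°  ✓
  (1,4): δ = 28.46°  ✓
  (2,3): δ = 102.03°  ·
  (2,4): δ = 47.88°  ·
  (3,4): δ = 125.86°  ·
antipodal pairs: 3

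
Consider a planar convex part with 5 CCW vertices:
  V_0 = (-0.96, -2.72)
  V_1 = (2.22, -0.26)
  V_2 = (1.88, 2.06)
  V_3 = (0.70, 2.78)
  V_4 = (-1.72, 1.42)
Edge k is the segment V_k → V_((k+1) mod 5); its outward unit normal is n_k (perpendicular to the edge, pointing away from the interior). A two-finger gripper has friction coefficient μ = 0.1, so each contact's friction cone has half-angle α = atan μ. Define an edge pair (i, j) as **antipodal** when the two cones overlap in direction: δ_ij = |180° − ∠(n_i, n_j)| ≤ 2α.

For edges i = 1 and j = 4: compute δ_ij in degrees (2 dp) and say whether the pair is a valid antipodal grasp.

δ = 2.06°, valid

α = atan 0.1 = 5.71°;  2α = 11.42°
edge 1: e_1 = (-0.34, +2.32);  n_1 = (+0.9894, +0.1450)
edge 4: e_4 = (+0.76, -4.14);  n_4 = (-0.9836, -0.1806)
∠(n_1, n_4) = 177.94°
δ = |180° − 177.94°| = 2.06°
2.06° ≤ 2α = 11.42°  →  valid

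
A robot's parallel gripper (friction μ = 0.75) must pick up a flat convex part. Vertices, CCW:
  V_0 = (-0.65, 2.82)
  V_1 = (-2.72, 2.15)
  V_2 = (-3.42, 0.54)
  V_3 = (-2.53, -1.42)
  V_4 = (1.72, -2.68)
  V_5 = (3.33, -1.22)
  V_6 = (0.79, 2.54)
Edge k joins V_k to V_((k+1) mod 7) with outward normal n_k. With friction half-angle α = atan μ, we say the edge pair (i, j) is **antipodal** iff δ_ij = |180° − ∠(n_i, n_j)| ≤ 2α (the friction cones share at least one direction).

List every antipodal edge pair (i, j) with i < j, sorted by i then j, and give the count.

count = 10; pairs: (0,3), (0,4), (1,4), (1,5), (2,4), (2,5), (2,6), (3,5), (3,6), (4,6)

α = atan 0.75 = 36.87°;  2α = 73.74°
n_0 = (-0.3079, +0.9514)
n_1 = (-0.9171, +0.3987)
n_2 = (-0.9105, -0.4135)
n_3 = (-0.2842, -0.9588)
n_4 = (+0.6718, -0.7408)
n_5 = (+0.8286, +0.5598)
n_6 = (+0.1909, +0.9816)
  (0,1): δ = 131.43°  ·
  (0,2): δ = 83.51°  ·
  (0,3): δ = 34.45°  ✓
  (0,4): δ = 24.27°  ✓
  (0,5): δ = 106.10°  ·
  (0,6): δ = 151.06°  ·
  (1,2): δ = 132.08°  ·
  (1,3): δ = 83.01°  ·
  (1,4): δ = 24.30°  ✓
  (1,5): δ = 57.54°  ✓
  (1,6): δ = 102.50°  ·
  (2,3): δ = 130.94°  ·
  (2,4): δ = 72.22°  ✓
  (2,5): δ = 9.62°  ✓
  (2,6): δ = 54.57°  ✓
  (3,4): δ = 121.28°  ·
  (3,5): δ = 39.45°  ✓
  (3,6): δ = 5.51°  ✓
  (4,5): δ = 98.16°  ·
  (4,6): δ = 53.21°  ✓
  (5,6): δ = 135.04°  ·
antipodal pairs: 10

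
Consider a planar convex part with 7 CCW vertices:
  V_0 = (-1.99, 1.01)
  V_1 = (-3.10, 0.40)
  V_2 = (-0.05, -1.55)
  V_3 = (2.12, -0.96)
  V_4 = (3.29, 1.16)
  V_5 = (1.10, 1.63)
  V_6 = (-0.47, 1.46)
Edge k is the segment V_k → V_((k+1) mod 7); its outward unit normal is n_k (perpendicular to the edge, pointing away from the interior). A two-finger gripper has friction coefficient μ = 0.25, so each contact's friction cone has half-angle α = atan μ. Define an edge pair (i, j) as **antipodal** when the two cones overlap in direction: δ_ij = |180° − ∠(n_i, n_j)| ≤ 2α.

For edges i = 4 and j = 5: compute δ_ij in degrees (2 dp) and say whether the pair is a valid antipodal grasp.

δ = 161.71°, invalid

α = atan 0.25 = 14.04°;  2α = 28.07°
edge 4: e_4 = (-2.19, +0.47);  n_4 = (+0.2098, +0.9777)
edge 5: e_5 = (-1.57, -0.17);  n_5 = (-0.1077, +0.9942)
∠(n_4, n_5) = 18.29°
δ = |180° − 18.29°| = 161.71°
161.71° > 2α = 28.07°  →  invalid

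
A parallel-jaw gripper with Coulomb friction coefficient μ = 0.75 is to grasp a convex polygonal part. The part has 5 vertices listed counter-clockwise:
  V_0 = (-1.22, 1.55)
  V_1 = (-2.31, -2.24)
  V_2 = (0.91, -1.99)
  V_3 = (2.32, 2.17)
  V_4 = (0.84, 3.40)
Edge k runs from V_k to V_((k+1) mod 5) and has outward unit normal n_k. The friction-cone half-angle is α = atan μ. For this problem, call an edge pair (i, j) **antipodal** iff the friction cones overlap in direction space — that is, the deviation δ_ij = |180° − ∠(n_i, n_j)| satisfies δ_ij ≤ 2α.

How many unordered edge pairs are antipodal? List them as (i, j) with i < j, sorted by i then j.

count = 6; pairs: (0,1), (0,2), (0,3), (1,3), (1,4), (2,4)

α = atan 0.75 = 36.87°;  2α = 73.74°
n_0 = (-0.9610, +0.2764)
n_1 = (+0.0774, -0.9970)
n_2 = (+0.9471, -0.3210)
n_3 = (+0.6392, +0.7691)
n_4 = (-0.6682, +0.7440)
  (0,1): δ = 69.52°  ✓
  (0,2): δ = 2.68°  ✓
  (0,3): δ = 66.32°  ✓
  (0,4): δ = 147.97°  ·
  (1,2): δ = 113.16°  ·
  (1,3): δ = 44.17°  ✓
  (1,4): δ = 37.49°  ✓
  (2,3): δ = 111.01°  ·
  (2,4): δ = 29.35°  ✓
  (3,4): δ = 98.34°  ·
antipodal pairs: 6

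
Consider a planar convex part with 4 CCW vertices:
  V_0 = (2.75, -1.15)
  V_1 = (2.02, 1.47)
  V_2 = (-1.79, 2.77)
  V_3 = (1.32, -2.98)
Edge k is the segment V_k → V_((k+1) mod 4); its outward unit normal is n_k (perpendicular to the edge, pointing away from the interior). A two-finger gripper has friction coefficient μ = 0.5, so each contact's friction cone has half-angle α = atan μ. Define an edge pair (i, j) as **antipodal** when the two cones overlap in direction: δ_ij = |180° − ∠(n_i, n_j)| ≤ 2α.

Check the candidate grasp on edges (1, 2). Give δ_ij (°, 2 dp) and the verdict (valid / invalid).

δ = 42.75°, valid

α = atan 0.5 = 26.57°;  2α = 53.13°
edge 1: e_1 = (-3.81, +1.30);  n_1 = (+0.3229, +0.9464)
edge 2: e_2 = (+3.11, -5.75);  n_2 = (-0.8796, -0.4757)
∠(n_1, n_2) = 137.25°
δ = |180° − 137.25°| = 42.75°
42.75° ≤ 2α = 53.13°  →  valid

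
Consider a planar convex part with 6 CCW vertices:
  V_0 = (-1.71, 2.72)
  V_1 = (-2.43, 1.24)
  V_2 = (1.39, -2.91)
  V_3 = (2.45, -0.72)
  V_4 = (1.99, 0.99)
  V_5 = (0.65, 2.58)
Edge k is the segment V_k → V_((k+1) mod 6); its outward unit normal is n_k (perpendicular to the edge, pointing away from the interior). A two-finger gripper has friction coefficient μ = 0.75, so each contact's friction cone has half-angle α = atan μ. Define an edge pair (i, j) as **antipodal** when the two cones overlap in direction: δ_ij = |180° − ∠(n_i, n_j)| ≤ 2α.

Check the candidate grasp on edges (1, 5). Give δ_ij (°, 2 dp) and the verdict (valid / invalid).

δ = 43.98°, valid

α = atan 0.75 = 36.87°;  2α = 73.74°
edge 1: e_1 = (+3.82, -4.15);  n_1 = (-0.7358, -0.6772)
edge 5: e_5 = (-2.36, +0.14);  n_5 = (+0.0592, +0.9982)
∠(n_1, n_5) = 136.02°
δ = |180° − 136.02°| = 43.98°
43.98° ≤ 2α = 73.74°  →  valid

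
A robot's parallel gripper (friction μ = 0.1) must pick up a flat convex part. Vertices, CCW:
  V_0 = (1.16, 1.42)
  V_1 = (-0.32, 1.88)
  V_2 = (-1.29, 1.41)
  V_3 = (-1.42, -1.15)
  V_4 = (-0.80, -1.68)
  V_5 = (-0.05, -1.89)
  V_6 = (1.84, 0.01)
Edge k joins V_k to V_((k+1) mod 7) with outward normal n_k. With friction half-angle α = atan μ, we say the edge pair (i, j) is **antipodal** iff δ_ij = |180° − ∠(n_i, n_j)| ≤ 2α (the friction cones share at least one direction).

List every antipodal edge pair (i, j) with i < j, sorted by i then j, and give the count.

count = 1; pairs: (0,4)

α = atan 0.1 = 5.71°;  2α = 11.42°
n_0 = (+0.2968, +0.9549)
n_1 = (-0.4360, +0.8999)
n_2 = (-0.9987, +0.0507)
n_3 = (-0.6498, -0.7601)
n_4 = (-0.2696, -0.9630)
n_5 = (+0.7090, -0.7052)
n_6 = (+0.9007, +0.4344)
  (0,1): δ = 136.88°  ·
  (0,2): δ = 75.64°  ·
  (0,3): δ = 23.26°  ·
  (0,4): δ = 1.62°  ✓
  (0,5): δ = 62.42°  ·
  (0,6): δ = 133.01°  ·
  (1,2): δ = 118.76°  ·
  (1,3): δ = 66.38°  ·
  (1,4): δ = 41.49°  ·
  (1,5): δ = 19.30°  ·
  (1,6): δ = 89.89°  ·
  (2,3): δ = 127.62°  ·
  (2,4): δ = 102.74°  ·
  (2,5): δ = 41.94°  ·
  (2,6): δ = 28.65°  ·
  (3,4): δ = 155.12°  ·
  (3,5): δ = 94.32°  ·
  (3,6): δ = 23.73°  ·
  (4,5): δ = 119.21°  ·
  (4,6): δ = 48.61°  ·
  (5,6): δ = 109.40°  ·
antipodal pairs: 1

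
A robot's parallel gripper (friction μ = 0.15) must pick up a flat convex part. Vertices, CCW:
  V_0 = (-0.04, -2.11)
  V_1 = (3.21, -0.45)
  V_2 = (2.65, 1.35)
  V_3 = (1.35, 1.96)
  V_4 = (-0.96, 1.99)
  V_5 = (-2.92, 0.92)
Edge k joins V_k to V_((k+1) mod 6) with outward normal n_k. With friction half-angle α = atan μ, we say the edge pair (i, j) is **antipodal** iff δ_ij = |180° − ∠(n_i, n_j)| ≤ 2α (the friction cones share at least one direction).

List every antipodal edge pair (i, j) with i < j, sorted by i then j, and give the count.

α = atan 0.15 = 8.53°;  2α = 17.06°
n_0 = (+0.4549, -0.8906)
n_1 = (+0.9549, +0.2971)
n_2 = (+0.4248, +0.9053)
n_3 = (+0.0130, +0.9999)
n_4 = (-0.4792, +0.8777)
n_5 = (-0.7248, -0.6889)
  (0,1): δ = 99.78°  ·
  (0,2): δ = 52.19°  ·
  (0,3): δ = 27.80°  ·
  (0,4): δ = 1.57°  ✓
  (0,5): δ = 106.49°  ·
  (1,2): δ = 132.42°  ·
  (1,3): δ = 108.03°  ·
  (1,4): δ = 78.65°  ·
  (1,5): δ = 26.26°  ·
  (2,3): δ = 155.61°  ·
  (2,4): δ = 126.23°  ·
  (2,5): δ = 21.32°  ·
  (3,4): δ = 150.63°  ·
  (3,5): δ = 45.71°  ·
  (4,5): δ = 75.08°  ·
antipodal pairs: 1

count = 1; pairs: (0,4)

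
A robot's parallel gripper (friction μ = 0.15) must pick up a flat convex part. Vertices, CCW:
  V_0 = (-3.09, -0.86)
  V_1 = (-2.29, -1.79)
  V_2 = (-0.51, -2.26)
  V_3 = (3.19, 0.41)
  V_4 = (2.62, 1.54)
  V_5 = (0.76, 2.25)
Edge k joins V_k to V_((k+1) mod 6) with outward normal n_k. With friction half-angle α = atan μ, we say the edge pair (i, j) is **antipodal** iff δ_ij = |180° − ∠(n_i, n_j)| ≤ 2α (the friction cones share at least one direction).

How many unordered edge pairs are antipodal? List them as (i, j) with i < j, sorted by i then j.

count = 3; pairs: (0,3), (1,4), (2,5)

α = atan 0.15 = 8.53°;  2α = 17.06°
n_0 = (-0.7581, -0.6521)
n_1 = (-0.2553, -0.9669)
n_2 = (+0.5852, -0.8109)
n_3 = (+0.8928, +0.4504)
n_4 = (+0.3566, +0.9342)
n_5 = (-0.6284, +0.7779)
  (0,1): δ = 145.49°  ·
  (0,2): δ = 94.89°  ·
  (0,3): δ = 13.94°  ✓
  (0,4): δ = 28.40°  ·
  (0,5): δ = 88.23°  ·
  (1,2): δ = 129.39°  ·
  (1,3): δ = 48.44°  ·
  (1,4): δ = 6.10°  ✓
  (1,5): δ = 53.72°  ·
  (2,3): δ = 99.05°  ·
  (2,4): δ = 56.71°  ·
  (2,5): δ = 3.12°  ✓
  (3,4): δ = 137.66°  ·
  (3,5): δ = 77.84°  ·
  (4,5): δ = 120.18°  ·
antipodal pairs: 3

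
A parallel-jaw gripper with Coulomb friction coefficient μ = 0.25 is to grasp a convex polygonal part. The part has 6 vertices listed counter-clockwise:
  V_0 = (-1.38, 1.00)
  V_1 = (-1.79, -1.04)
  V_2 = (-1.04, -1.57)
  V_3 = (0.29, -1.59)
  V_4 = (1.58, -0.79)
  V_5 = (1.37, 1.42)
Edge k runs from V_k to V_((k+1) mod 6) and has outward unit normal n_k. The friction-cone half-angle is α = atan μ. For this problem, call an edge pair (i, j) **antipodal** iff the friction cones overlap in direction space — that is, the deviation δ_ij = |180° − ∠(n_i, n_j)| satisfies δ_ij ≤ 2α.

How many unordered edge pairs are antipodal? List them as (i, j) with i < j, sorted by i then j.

count = 3; pairs: (0,4), (2,5), (3,5)

α = atan 0.25 = 14.04°;  2α = 28.07°
n_0 = (-0.9804, +0.1970)
n_1 = (-0.5771, -0.8167)
n_2 = (-0.0150, -0.9999)
n_3 = (+0.5270, -0.8498)
n_4 = (+0.9955, +0.0946)
n_5 = (-0.1510, +0.9885)
  (0,1): δ = 113.88°  ·
  (0,2): δ = 79.50°  ·
  (0,3): δ = 46.83°  ·
  (0,4): δ = 16.79°  ✓
  (0,5): δ = 110.05°  ·
  (1,2): δ = 145.61°  ·
  (1,3): δ = 112.95°  ·
  (1,4): δ = 49.32°  ·
  (1,5): δ = 43.93°  ·
  (2,3): δ = 147.33°  ·
  (2,4): δ = 83.71°  ·
  (2,5): δ = 9.55°  ✓
  (3,4): δ = 116.38°  ·
  (3,5): δ = 23.12°  ✓
  (4,5): δ = 86.74°  ·
antipodal pairs: 3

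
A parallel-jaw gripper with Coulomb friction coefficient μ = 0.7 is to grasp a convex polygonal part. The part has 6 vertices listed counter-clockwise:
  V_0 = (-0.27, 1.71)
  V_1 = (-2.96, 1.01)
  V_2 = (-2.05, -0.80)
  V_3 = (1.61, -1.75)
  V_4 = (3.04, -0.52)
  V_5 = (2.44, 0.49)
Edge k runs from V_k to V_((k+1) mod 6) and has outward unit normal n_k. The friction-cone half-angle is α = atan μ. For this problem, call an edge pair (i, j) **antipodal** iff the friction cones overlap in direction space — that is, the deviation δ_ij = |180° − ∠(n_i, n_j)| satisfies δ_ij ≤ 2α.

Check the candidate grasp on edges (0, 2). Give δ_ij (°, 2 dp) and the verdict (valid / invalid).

δ = 29.14°, valid

α = atan 0.7 = 34.99°;  2α = 69.98°
edge 0: e_0 = (-2.69, -0.70);  n_0 = (-0.2518, +0.9678)
edge 2: e_2 = (+3.66, -0.95);  n_2 = (-0.2512, -0.9679)
∠(n_0, n_2) = 150.86°
δ = |180° − 150.86°| = 29.14°
29.14° ≤ 2α = 69.98°  →  valid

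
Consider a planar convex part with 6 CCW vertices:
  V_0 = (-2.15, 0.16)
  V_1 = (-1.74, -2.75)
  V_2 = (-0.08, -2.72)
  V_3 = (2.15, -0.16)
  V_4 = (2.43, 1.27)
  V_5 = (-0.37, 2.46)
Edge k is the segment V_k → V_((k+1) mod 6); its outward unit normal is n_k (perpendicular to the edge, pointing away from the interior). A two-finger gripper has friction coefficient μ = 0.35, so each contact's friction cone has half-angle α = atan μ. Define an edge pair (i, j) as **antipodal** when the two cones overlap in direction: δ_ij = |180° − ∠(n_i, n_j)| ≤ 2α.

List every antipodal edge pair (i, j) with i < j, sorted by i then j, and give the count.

count = 4; pairs: (0,3), (1,4), (2,5), (3,5)

α = atan 0.35 = 19.29°;  2α = 38.58°
n_0 = (-0.9902, -0.1395)
n_1 = (+0.0181, -0.9998)
n_2 = (+0.7540, -0.6568)
n_3 = (+0.9814, -0.1922)
n_4 = (+0.3911, +0.9203)
n_5 = (-0.7908, +0.6120)
  (0,1): δ = 96.98°  ·
  (0,2): δ = 49.08°  ·
  (0,3): δ = 19.10°  ✓
  (0,4): δ = 58.95°  ·
  (0,5): δ = 134.24°  ·
  (1,2): δ = 132.09°  ·
  (1,3): δ = 102.11°  ·
  (1,4): δ = 24.06°  ✓
  (1,5): δ = 51.23°  ·
  (2,3): δ = 150.02°  ·
  (2,4): δ = 71.97°  ·
  (2,5): δ = 3.32°  ✓
  (3,4): δ = 101.95°  ·
  (3,5): δ = 26.66°  ✓
  (4,5): δ = 104.71°  ·
antipodal pairs: 4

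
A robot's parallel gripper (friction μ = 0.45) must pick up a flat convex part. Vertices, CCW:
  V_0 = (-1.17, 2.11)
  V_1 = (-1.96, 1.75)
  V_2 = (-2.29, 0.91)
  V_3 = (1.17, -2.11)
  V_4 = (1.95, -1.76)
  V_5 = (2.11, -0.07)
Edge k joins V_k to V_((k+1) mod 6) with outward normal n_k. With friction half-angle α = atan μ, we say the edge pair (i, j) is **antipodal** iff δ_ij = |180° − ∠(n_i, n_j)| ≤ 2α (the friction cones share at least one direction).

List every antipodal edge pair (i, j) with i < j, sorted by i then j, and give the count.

α = atan 0.45 = 24.23°;  2α = 48.46°
n_0 = (-0.4147, +0.9100)
n_1 = (-0.9308, +0.3657)
n_2 = (-0.6576, -0.7534)
n_3 = (+0.4094, -0.9124)
n_4 = (+0.9955, -0.0943)
n_5 = (+0.5535, +0.8328)
  (0,1): δ = 135.95°  ·
  (0,2): δ = 65.61°  ·
  (0,3): δ = 0.33°  ✓
  (0,4): δ = 60.09°  ·
  (0,5): δ = 121.89°  ·
  (1,2): δ = 109.67°  ·
  (1,3): δ = 44.39°  ✓
  (1,4): δ = 16.04°  ✓
  (1,5): δ = 77.84°  ·
  (2,3): δ = 114.72°  ·
  (2,4): δ = 54.29°  ·
  (2,5): δ = 7.51°  ✓
  (3,4): δ = 119.57°  ·
  (3,5): δ = 57.78°  ·
  (4,5): δ = 118.20°  ·
antipodal pairs: 4

count = 4; pairs: (0,3), (1,3), (1,4), (2,5)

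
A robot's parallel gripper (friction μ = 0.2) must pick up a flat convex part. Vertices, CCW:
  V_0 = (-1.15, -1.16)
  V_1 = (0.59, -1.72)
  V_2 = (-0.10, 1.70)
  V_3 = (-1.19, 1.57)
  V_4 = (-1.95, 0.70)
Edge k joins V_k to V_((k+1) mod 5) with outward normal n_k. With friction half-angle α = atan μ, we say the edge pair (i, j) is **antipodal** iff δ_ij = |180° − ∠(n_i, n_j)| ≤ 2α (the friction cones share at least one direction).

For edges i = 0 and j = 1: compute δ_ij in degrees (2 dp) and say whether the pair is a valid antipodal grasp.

δ = 60.75°, invalid

α = atan 0.2 = 11.31°;  2α = 22.62°
edge 0: e_0 = (+1.74, -0.56);  n_0 = (-0.3064, -0.9519)
edge 1: e_1 = (-0.69, +3.42);  n_1 = (+0.9802, +0.1978)
∠(n_0, n_1) = 119.25°
δ = |180° − 119.25°| = 60.75°
60.75° > 2α = 22.62°  →  invalid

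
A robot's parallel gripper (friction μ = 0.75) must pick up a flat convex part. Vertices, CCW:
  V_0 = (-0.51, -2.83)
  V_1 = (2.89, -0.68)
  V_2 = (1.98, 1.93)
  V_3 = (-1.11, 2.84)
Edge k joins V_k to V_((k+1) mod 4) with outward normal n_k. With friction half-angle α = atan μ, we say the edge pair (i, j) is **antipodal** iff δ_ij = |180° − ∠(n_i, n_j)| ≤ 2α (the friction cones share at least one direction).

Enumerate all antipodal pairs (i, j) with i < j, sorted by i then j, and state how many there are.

count = 4; pairs: (0,2), (0,3), (1,3), (2,3)

α = atan 0.75 = 36.87°;  2α = 73.74°
n_0 = (+0.5345, -0.8452)
n_1 = (+0.9443, +0.3292)
n_2 = (+0.2825, +0.9593)
n_3 = (-0.9944, -0.1052)
  (0,1): δ = 103.09°  ·
  (0,2): δ = 48.72°  ✓
  (0,3): δ = 63.73°  ✓
  (1,2): δ = 125.63°  ·
  (1,3): δ = 13.18°  ✓
  (2,3): δ = 67.55°  ✓
antipodal pairs: 4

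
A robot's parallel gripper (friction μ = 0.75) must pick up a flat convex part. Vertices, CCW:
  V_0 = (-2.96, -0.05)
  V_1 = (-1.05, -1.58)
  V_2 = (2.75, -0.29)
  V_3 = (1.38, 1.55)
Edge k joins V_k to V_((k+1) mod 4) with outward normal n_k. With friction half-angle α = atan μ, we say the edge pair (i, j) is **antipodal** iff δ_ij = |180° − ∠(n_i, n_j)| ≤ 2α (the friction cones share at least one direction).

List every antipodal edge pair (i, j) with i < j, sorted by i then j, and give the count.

α = atan 0.75 = 36.87°;  2α = 73.74°
n_0 = (-0.6252, -0.7805)
n_1 = (+0.3215, -0.9469)
n_2 = (+0.8021, +0.5972)
n_3 = (-0.3459, +0.9383)
  (0,1): δ = 122.55°  ·
  (0,2): δ = 14.63°  ✓
  (0,3): δ = 58.93°  ✓
  (1,2): δ = 72.08°  ✓
  (1,3): δ = 1.49°  ✓
  (2,3): δ = 106.43°  ·
antipodal pairs: 4

count = 4; pairs: (0,2), (0,3), (1,2), (1,3)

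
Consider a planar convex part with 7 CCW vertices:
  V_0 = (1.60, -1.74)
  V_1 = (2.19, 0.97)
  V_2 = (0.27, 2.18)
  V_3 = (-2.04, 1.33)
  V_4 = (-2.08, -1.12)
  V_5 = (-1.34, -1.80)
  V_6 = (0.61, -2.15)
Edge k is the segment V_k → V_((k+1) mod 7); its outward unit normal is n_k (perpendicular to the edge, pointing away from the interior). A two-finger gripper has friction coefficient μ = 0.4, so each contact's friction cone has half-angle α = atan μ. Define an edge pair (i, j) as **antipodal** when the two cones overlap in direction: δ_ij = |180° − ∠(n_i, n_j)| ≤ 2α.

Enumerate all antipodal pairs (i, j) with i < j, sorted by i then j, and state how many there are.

α = atan 0.4 = 21.80°;  2α = 43.60°
n_0 = (+0.9771, -0.2127)
n_1 = (+0.5332, +0.8460)
n_2 = (-0.3453, +0.9385)
n_3 = (-0.9999, +0.0163)
n_4 = (-0.6766, -0.7363)
n_5 = (-0.1767, -0.9843)
n_6 = (+0.3826, -0.9239)
  (0,1): δ = 109.94°  ·
  (0,2): δ = 57.52°  ·
  (0,3): δ = 11.35°  ✓
  (0,4): δ = 59.70°  ·
  (0,5): δ = 92.11°  ·
  (0,6): δ = 124.78°  ·
  (1,2): δ = 127.58°  ·
  (1,3): δ = 58.72°  ·
  (1,4): δ = 10.36°  ✓
  (1,5): δ = 22.04°  ✓
  (1,6): δ = 54.72°  ·
  (2,3): δ = 111.14°  ·
  (2,4): δ = 62.78°  ·
  (2,5): δ = 30.38°  ✓
  (2,6): δ = 2.29°  ✓
  (3,4): δ = 131.65°  ·
  (3,5): δ = 99.24°  ·
  (3,6): δ = 66.57°  ·
  (4,5): δ = 147.60°  ·
  (4,6): δ = 114.92°  ·
  (5,6): δ = 147.33°  ·
antipodal pairs: 5

count = 5; pairs: (0,3), (1,4), (1,5), (2,5), (2,6)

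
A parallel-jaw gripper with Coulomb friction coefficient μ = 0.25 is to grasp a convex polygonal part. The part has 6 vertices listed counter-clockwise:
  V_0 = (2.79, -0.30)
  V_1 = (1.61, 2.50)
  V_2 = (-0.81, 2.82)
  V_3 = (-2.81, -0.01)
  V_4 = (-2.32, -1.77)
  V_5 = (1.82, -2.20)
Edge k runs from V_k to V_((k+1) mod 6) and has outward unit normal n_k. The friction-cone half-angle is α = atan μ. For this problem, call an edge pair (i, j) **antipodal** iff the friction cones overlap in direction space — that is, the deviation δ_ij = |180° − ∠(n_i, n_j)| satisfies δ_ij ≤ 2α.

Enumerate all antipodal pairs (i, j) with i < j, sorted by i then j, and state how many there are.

α = atan 0.25 = 14.04°;  2α = 28.07°
n_0 = (+0.9215, +0.3884)
n_1 = (+0.1311, +0.9914)
n_2 = (-0.8166, +0.5771)
n_3 = (-0.9634, -0.2682)
n_4 = (-0.1033, -0.9946)
n_5 = (+0.8906, -0.4547)
  (0,1): δ = 120.38°  ·
  (0,2): δ = 58.10°  ·
  (0,3): δ = 7.29°  ✓
  (0,4): δ = 61.22°  ·
  (0,5): δ = 130.10°  ·
  (1,2): δ = 117.72°  ·
  (1,3): δ = 66.91°  ·
  (1,4): δ = 1.60°  ✓
  (1,5): δ = 70.49°  ·
  (2,3): δ = 129.19°  ·
  (2,4): δ = 60.68°  ·
  (2,5): δ = 8.20°  ✓
  (3,4): δ = 111.49°  ·
  (3,5): δ = 42.60°  ·
  (4,5): δ = 111.12°  ·
antipodal pairs: 3

count = 3; pairs: (0,3), (1,4), (2,5)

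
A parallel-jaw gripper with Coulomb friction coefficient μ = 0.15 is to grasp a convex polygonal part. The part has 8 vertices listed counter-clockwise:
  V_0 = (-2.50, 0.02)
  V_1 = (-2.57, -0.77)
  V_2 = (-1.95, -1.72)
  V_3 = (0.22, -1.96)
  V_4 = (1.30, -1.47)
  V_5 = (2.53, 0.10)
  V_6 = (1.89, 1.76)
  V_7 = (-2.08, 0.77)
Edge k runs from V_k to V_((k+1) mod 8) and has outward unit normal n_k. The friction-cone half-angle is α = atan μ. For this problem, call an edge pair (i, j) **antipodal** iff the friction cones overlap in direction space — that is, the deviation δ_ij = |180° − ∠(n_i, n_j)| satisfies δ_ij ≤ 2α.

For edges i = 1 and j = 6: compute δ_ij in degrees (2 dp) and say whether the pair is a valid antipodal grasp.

α = atan 0.15 = 8.53°;  2α = 17.06°
edge 1: e_1 = (+0.62, -0.95);  n_1 = (-0.8374, -0.5465)
edge 6: e_6 = (-3.97, -0.99);  n_6 = (-0.2420, +0.9703)
∠(n_1, n_6) = 109.13°
δ = |180° − 109.13°| = 70.87°
70.87° > 2α = 17.06°  →  invalid

δ = 70.87°, invalid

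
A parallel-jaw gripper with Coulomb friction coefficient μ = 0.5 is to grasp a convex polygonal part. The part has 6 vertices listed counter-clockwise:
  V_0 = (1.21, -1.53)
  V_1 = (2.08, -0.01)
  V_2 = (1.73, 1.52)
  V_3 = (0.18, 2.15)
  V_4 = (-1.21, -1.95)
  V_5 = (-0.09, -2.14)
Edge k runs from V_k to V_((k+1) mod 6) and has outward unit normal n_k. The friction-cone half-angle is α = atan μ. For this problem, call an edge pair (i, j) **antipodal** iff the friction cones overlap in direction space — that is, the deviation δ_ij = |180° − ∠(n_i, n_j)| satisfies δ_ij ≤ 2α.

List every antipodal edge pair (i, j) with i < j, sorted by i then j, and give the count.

α = atan 0.5 = 26.57°;  2α = 53.13°
n_0 = (+0.8679, -0.4968)
n_1 = (+0.9748, +0.2230)
n_2 = (+0.3765, +0.9264)
n_3 = (-0.9471, +0.3211)
n_4 = (-0.1673, -0.9859)
n_5 = (+0.4248, -0.9053)
  (0,1): δ = 137.33°  ·
  (0,2): δ = 82.33°  ·
  (0,3): δ = 11.06°  ✓
  (0,4): δ = 110.16°  ·
  (0,5): δ = 144.92°  ·
  (1,2): δ = 125.00°  ·
  (1,3): δ = 31.61°  ✓
  (1,4): δ = 67.49°  ·
  (1,5): δ = 102.25°  ·
  (2,3): δ = 86.61°  ·
  (2,4): δ = 12.49°  ✓
  (2,5): δ = 47.26°  ✓
  (3,4): δ = 80.90°  ·
  (3,5): δ = 46.13°  ✓
  (4,5): δ = 145.23°  ·
antipodal pairs: 5

count = 5; pairs: (0,3), (1,3), (2,4), (2,5), (3,5)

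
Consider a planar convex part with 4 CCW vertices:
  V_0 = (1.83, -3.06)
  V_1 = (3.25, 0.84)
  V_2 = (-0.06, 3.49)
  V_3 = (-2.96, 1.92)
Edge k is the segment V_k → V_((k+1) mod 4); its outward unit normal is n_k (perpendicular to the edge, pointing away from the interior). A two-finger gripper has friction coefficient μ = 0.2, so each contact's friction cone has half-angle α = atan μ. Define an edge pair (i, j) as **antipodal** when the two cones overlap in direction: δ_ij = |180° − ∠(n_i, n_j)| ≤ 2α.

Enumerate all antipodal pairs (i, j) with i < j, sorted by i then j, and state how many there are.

α = atan 0.2 = 11.31°;  2α = 22.62°
n_0 = (+0.9397, -0.3421)
n_1 = (+0.6250, +0.7806)
n_2 = (-0.4761, +0.8794)
n_3 = (-0.7207, -0.6932)
  (0,1): δ = 108.67°  ·
  (0,2): δ = 41.56°  ·
  (0,3): δ = 63.89°  ·
  (1,2): δ = 112.89°  ·
  (1,3): δ = 7.43°  ✓
  (2,3): δ = 74.54°  ·
antipodal pairs: 1

count = 1; pairs: (1,3)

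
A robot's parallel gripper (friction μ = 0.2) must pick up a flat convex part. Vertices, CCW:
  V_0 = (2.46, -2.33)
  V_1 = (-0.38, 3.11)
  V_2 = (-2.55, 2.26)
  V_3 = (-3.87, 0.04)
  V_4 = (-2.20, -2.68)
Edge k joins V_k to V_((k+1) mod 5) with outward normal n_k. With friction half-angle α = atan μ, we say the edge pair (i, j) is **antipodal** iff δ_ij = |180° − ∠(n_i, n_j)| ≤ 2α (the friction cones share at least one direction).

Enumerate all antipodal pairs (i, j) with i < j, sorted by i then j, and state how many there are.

count = 2; pairs: (0,3), (1,4)

α = atan 0.2 = 11.31°;  2α = 22.62°
n_0 = (+0.8865, +0.4628)
n_1 = (-0.3647, +0.9311)
n_2 = (-0.8595, +0.5111)
n_3 = (-0.8522, -0.5232)
n_4 = (+0.0749, -0.9972)
  (0,1): δ = 96.18°  ·
  (0,2): δ = 58.30°  ·
  (0,3): δ = 3.98°  ✓
  (0,4): δ = 66.73°  ·
  (1,2): δ = 142.13°  ·
  (1,3): δ = 79.84°  ·
  (1,4): δ = 17.10°  ✓
  (2,3): δ = 117.72°  ·
  (2,4): δ = 54.97°  ·
  (3,4): δ = 117.25°  ·
antipodal pairs: 2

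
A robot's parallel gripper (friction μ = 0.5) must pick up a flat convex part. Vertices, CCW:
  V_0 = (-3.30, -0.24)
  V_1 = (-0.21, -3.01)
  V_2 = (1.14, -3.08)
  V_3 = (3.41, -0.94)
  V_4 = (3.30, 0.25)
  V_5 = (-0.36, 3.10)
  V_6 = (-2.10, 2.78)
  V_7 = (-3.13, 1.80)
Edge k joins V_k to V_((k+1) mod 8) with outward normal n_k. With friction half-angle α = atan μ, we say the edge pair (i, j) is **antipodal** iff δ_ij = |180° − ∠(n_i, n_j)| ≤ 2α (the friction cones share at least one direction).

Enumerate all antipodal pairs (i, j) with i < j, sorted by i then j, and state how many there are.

α = atan 0.5 = 26.57°;  2α = 53.13°
n_0 = (-0.6675, -0.7446)
n_1 = (-0.0518, -0.9987)
n_2 = (+0.6860, -0.7276)
n_3 = (+0.9958, +0.0920)
n_4 = (+0.6144, +0.7890)
n_5 = (-0.1809, +0.9835)
n_6 = (-0.6893, +0.7245)
n_7 = (-0.9965, +0.0830)
  (0,1): δ = 141.09°  ·
  (0,2): δ = 94.81°  ·
  (0,3): δ = 42.84°  ✓
  (0,4): δ = 3.97°  ✓
  (0,5): δ = 52.30°  ✓
  (0,6): δ = 85.45°  ·
  (0,7): δ = 127.11°  ·
  (1,2): δ = 133.72°  ·
  (1,3): δ = 81.75°  ·
  (1,4): δ = 34.94°  ✓
  (1,5): δ = 13.39°  ✓
  (1,6): δ = 46.54°  ✓
  (1,7): δ = 88.20°  ·
  (2,3): δ = 128.03°  ·
  (2,4): δ = 81.22°  ·
  (2,5): δ = 32.89°  ✓
  (2,6): δ = 0.26°  ✓
  (2,7): δ = 41.92°  ✓
  (3,4): δ = 133.19°  ·
  (3,5): δ = 84.86°  ·
  (3,6): δ = 51.71°  ✓
  (3,7): δ = 10.04°  ✓
  (4,5): δ = 131.67°  ·
  (4,6): δ = 98.52°  ·
  (4,7): δ = 56.86°  ·
  (5,6): δ = 146.85°  ·
  (5,7): δ = 105.18°  ·
  (6,7): δ = 138.34°  ·
antipodal pairs: 11

count = 11; pairs: (0,3), (0,4), (0,5), (1,4), (1,5), (1,6), (2,5), (2,6), (2,7), (3,6), (3,7)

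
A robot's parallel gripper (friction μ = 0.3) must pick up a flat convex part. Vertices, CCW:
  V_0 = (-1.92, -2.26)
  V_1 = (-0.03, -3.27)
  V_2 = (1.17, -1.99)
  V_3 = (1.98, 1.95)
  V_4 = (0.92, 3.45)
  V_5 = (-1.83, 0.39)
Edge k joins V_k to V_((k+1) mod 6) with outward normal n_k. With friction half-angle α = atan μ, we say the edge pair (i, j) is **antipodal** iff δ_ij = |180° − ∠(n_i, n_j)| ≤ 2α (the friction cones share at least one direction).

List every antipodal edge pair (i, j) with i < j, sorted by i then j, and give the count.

count = 4; pairs: (0,3), (1,4), (2,4), (2,5)

α = atan 0.3 = 16.70°;  2α = 33.40°
n_0 = (-0.4713, -0.8820)
n_1 = (+0.7295, -0.6839)
n_2 = (+0.9795, -0.2014)
n_3 = (+0.8167, +0.5771)
n_4 = (-0.7438, +0.6684)
n_5 = (-0.9994, +0.0339)
  (0,1): δ = 105.03°  ·
  (0,2): δ = 73.50°  ·
  (0,3): δ = 26.63°  ✓
  (0,4): δ = 76.17°  ·
  (0,5): δ = 116.17°  ·
  (1,2): δ = 148.46°  ·
  (1,3): δ = 101.60°  ·
  (1,4): δ = 1.21°  ✓
  (1,5): δ = 41.21°  ·
  (2,3): δ = 133.14°  ·
  (2,4): δ = 30.33°  ✓
  (2,5): δ = 9.67°  ✓
  (3,4): δ = 77.19°  ·
  (3,5): δ = 37.19°  ·
  (4,5): δ = 140.00°  ·
antipodal pairs: 4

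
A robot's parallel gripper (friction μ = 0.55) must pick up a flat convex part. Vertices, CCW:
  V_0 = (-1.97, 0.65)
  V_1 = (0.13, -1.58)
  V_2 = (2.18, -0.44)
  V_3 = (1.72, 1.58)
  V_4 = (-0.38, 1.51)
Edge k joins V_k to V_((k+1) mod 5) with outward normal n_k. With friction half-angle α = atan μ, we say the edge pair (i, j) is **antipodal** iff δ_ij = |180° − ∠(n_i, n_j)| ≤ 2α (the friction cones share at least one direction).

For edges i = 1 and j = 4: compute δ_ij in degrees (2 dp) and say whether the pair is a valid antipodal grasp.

δ = 0.67°, valid

α = atan 0.55 = 28.81°;  2α = 57.62°
edge 1: e_1 = (+2.05, +1.14);  n_1 = (+0.4860, -0.8740)
edge 4: e_4 = (-1.59, -0.86);  n_4 = (-0.4757, +0.8796)
∠(n_1, n_4) = 179.33°
δ = |180° − 179.33°| = 0.67°
0.67° ≤ 2α = 57.62°  →  valid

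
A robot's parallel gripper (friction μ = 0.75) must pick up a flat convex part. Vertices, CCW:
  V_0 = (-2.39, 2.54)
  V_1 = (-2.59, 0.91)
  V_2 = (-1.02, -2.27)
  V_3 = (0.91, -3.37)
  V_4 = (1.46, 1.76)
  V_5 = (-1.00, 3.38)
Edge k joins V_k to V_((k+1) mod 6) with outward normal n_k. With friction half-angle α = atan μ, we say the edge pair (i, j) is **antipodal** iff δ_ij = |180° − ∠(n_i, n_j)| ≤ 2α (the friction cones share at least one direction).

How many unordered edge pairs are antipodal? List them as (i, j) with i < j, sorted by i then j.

α = atan 0.75 = 36.87°;  2α = 73.74°
n_0 = (-0.9926, +0.1218)
n_1 = (-0.8967, -0.4427)
n_2 = (-0.4952, -0.8688)
n_3 = (+0.9943, -0.1066)
n_4 = (+0.5500, +0.8352)
n_5 = (-0.5172, +0.8559)
  (0,1): δ = 146.73°  ·
  (0,2): δ = 112.69°  ·
  (0,3): δ = 0.88°  ✓
  (0,4): δ = 63.63°  ✓
  (0,5): δ = 128.14°  ·
  (1,2): δ = 145.96°  ·
  (1,3): δ = 32.40°  ✓
  (1,4): δ = 30.36°  ✓
  (1,5): δ = 94.87°  ·
  (2,3): δ = 66.44°  ✓
  (2,4): δ = 3.69°  ✓
  (2,5): δ = 60.83°  ✓
  (3,4): δ = 117.25°  ·
  (3,5): δ = 52.74°  ✓
  (4,5): δ = 115.49°  ·
antipodal pairs: 8

count = 8; pairs: (0,3), (0,4), (1,3), (1,4), (2,3), (2,4), (2,5), (3,5)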